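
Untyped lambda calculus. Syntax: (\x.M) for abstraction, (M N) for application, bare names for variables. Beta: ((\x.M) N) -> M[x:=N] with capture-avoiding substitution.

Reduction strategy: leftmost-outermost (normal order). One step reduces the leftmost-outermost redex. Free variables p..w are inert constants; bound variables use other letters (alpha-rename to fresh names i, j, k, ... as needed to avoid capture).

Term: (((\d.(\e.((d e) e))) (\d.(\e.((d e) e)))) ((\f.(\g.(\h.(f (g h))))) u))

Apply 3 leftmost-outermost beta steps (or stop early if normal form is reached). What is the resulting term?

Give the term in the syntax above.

Answer: ((\e.((((\f.(\g.(\h.(f (g h))))) u) e) e)) ((\f.(\g.(\h.(f (g h))))) u))

Derivation:
Step 0: (((\d.(\e.((d e) e))) (\d.(\e.((d e) e)))) ((\f.(\g.(\h.(f (g h))))) u))
Step 1: ((\e.(((\d.(\e.((d e) e))) e) e)) ((\f.(\g.(\h.(f (g h))))) u))
Step 2: (((\d.(\e.((d e) e))) ((\f.(\g.(\h.(f (g h))))) u)) ((\f.(\g.(\h.(f (g h))))) u))
Step 3: ((\e.((((\f.(\g.(\h.(f (g h))))) u) e) e)) ((\f.(\g.(\h.(f (g h))))) u))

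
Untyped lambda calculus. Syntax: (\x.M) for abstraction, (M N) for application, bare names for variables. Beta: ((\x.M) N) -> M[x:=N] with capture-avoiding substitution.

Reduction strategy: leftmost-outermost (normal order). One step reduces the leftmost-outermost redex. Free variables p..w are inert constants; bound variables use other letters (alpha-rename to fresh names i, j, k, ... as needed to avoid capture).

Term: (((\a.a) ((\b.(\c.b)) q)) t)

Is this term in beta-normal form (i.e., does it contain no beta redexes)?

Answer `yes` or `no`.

Term: (((\a.a) ((\b.(\c.b)) q)) t)
Found 2 beta redex(es).

Answer: no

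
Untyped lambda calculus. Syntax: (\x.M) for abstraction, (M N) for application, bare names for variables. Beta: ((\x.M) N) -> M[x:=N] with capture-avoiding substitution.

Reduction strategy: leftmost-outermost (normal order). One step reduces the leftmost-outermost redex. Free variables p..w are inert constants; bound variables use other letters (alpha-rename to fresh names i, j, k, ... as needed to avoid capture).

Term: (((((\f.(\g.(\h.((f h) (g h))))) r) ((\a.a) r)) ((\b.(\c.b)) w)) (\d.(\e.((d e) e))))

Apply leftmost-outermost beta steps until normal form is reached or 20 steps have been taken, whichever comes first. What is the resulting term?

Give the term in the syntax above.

Answer: (((r (\c.w)) (r (\c.w))) (\d.(\e.((d e) e))))

Derivation:
Step 0: (((((\f.(\g.(\h.((f h) (g h))))) r) ((\a.a) r)) ((\b.(\c.b)) w)) (\d.(\e.((d e) e))))
Step 1: ((((\g.(\h.((r h) (g h)))) ((\a.a) r)) ((\b.(\c.b)) w)) (\d.(\e.((d e) e))))
Step 2: (((\h.((r h) (((\a.a) r) h))) ((\b.(\c.b)) w)) (\d.(\e.((d e) e))))
Step 3: (((r ((\b.(\c.b)) w)) (((\a.a) r) ((\b.(\c.b)) w))) (\d.(\e.((d e) e))))
Step 4: (((r (\c.w)) (((\a.a) r) ((\b.(\c.b)) w))) (\d.(\e.((d e) e))))
Step 5: (((r (\c.w)) (r ((\b.(\c.b)) w))) (\d.(\e.((d e) e))))
Step 6: (((r (\c.w)) (r (\c.w))) (\d.(\e.((d e) e))))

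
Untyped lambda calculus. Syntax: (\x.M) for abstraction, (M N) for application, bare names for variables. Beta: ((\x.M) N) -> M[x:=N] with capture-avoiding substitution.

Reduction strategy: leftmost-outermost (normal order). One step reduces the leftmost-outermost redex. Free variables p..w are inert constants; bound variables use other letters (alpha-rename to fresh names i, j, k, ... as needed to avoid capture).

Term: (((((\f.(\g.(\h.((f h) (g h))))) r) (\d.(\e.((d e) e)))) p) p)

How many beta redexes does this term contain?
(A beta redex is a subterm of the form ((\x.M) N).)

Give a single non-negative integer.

Term: (((((\f.(\g.(\h.((f h) (g h))))) r) (\d.(\e.((d e) e)))) p) p)
  Redex: ((\f.(\g.(\h.((f h) (g h))))) r)
Total redexes: 1

Answer: 1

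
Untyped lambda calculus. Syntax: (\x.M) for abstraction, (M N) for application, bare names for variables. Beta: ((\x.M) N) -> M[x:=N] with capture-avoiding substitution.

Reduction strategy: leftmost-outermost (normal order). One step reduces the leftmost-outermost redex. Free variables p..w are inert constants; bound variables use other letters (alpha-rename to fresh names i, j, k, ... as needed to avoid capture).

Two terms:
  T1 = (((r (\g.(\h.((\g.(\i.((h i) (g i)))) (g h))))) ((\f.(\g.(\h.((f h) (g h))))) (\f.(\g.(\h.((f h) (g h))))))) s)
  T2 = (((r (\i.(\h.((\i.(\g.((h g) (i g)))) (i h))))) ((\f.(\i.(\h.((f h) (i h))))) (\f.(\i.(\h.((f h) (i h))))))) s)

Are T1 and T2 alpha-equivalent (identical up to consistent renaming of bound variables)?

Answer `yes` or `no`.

Answer: yes

Derivation:
Term 1: (((r (\g.(\h.((\g.(\i.((h i) (g i)))) (g h))))) ((\f.(\g.(\h.((f h) (g h))))) (\f.(\g.(\h.((f h) (g h))))))) s)
Term 2: (((r (\i.(\h.((\i.(\g.((h g) (i g)))) (i h))))) ((\f.(\i.(\h.((f h) (i h))))) (\f.(\i.(\h.((f h) (i h))))))) s)
Alpha-equivalence: compare structure up to binder renaming.
Result: True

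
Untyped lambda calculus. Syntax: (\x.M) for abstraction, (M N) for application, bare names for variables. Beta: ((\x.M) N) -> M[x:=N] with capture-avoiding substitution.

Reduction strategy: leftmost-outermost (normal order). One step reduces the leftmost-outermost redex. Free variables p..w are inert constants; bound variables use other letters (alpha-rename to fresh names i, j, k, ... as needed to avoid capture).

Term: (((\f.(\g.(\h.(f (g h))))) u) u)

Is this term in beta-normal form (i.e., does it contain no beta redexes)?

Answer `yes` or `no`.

Answer: no

Derivation:
Term: (((\f.(\g.(\h.(f (g h))))) u) u)
Found 1 beta redex(es).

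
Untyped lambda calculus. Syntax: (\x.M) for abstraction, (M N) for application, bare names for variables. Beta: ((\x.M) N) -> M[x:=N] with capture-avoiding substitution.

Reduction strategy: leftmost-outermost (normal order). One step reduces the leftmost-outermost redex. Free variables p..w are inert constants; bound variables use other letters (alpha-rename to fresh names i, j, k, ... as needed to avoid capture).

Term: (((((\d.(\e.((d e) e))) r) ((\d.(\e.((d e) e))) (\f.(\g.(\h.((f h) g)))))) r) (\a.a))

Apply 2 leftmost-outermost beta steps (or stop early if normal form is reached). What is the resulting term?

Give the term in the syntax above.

Answer: ((((r ((\d.(\e.((d e) e))) (\f.(\g.(\h.((f h) g)))))) ((\d.(\e.((d e) e))) (\f.(\g.(\h.((f h) g)))))) r) (\a.a))

Derivation:
Step 0: (((((\d.(\e.((d e) e))) r) ((\d.(\e.((d e) e))) (\f.(\g.(\h.((f h) g)))))) r) (\a.a))
Step 1: ((((\e.((r e) e)) ((\d.(\e.((d e) e))) (\f.(\g.(\h.((f h) g)))))) r) (\a.a))
Step 2: ((((r ((\d.(\e.((d e) e))) (\f.(\g.(\h.((f h) g)))))) ((\d.(\e.((d e) e))) (\f.(\g.(\h.((f h) g)))))) r) (\a.a))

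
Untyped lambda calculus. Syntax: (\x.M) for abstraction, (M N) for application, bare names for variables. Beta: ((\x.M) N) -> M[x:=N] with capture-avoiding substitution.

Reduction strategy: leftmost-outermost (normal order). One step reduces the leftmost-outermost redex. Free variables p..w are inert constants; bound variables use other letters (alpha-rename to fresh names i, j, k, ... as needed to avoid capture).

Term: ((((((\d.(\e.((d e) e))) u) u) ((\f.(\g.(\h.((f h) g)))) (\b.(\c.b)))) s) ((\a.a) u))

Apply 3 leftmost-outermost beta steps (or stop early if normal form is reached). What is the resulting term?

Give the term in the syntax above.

Answer: (((((u u) u) (\g.(\h.(((\b.(\c.b)) h) g)))) s) ((\a.a) u))

Derivation:
Step 0: ((((((\d.(\e.((d e) e))) u) u) ((\f.(\g.(\h.((f h) g)))) (\b.(\c.b)))) s) ((\a.a) u))
Step 1: (((((\e.((u e) e)) u) ((\f.(\g.(\h.((f h) g)))) (\b.(\c.b)))) s) ((\a.a) u))
Step 2: (((((u u) u) ((\f.(\g.(\h.((f h) g)))) (\b.(\c.b)))) s) ((\a.a) u))
Step 3: (((((u u) u) (\g.(\h.(((\b.(\c.b)) h) g)))) s) ((\a.a) u))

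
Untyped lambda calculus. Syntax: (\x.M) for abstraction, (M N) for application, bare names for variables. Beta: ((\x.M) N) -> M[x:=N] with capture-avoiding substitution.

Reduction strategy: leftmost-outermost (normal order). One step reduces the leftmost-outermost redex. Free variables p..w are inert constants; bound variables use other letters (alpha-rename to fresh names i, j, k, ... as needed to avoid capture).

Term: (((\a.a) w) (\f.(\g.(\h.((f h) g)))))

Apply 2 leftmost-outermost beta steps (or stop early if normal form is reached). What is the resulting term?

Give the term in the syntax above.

Step 0: (((\a.a) w) (\f.(\g.(\h.((f h) g)))))
Step 1: (w (\f.(\g.(\h.((f h) g)))))
Step 2: (normal form reached)

Answer: (w (\f.(\g.(\h.((f h) g)))))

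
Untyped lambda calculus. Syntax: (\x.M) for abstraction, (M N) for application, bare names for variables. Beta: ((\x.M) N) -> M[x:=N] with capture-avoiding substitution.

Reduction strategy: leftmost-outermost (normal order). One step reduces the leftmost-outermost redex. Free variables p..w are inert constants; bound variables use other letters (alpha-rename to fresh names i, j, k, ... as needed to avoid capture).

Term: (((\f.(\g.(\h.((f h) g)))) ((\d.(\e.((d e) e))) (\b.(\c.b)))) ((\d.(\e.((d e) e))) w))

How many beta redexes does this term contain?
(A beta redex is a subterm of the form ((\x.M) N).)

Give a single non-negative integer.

Term: (((\f.(\g.(\h.((f h) g)))) ((\d.(\e.((d e) e))) (\b.(\c.b)))) ((\d.(\e.((d e) e))) w))
  Redex: ((\f.(\g.(\h.((f h) g)))) ((\d.(\e.((d e) e))) (\b.(\c.b))))
  Redex: ((\d.(\e.((d e) e))) (\b.(\c.b)))
  Redex: ((\d.(\e.((d e) e))) w)
Total redexes: 3

Answer: 3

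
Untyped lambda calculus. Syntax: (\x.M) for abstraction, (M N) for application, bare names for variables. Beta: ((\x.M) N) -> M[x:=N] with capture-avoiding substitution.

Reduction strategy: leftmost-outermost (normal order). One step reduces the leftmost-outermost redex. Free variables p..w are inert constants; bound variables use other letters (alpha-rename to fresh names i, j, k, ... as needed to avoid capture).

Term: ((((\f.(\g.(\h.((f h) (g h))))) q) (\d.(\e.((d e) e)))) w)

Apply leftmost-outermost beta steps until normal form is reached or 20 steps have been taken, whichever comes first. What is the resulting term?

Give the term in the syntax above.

Step 0: ((((\f.(\g.(\h.((f h) (g h))))) q) (\d.(\e.((d e) e)))) w)
Step 1: (((\g.(\h.((q h) (g h)))) (\d.(\e.((d e) e)))) w)
Step 2: ((\h.((q h) ((\d.(\e.((d e) e))) h))) w)
Step 3: ((q w) ((\d.(\e.((d e) e))) w))
Step 4: ((q w) (\e.((w e) e)))

Answer: ((q w) (\e.((w e) e)))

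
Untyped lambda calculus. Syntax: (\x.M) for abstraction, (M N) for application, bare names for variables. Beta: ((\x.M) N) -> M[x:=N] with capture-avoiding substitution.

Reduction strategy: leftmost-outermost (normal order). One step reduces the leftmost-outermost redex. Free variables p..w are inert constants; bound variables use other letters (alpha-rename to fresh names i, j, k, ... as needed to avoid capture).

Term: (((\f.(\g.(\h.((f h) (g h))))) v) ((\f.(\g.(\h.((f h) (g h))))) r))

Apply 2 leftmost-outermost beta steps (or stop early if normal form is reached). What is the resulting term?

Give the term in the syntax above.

Answer: (\h.((v h) (((\f.(\g.(\h.((f h) (g h))))) r) h)))

Derivation:
Step 0: (((\f.(\g.(\h.((f h) (g h))))) v) ((\f.(\g.(\h.((f h) (g h))))) r))
Step 1: ((\g.(\h.((v h) (g h)))) ((\f.(\g.(\h.((f h) (g h))))) r))
Step 2: (\h.((v h) (((\f.(\g.(\h.((f h) (g h))))) r) h)))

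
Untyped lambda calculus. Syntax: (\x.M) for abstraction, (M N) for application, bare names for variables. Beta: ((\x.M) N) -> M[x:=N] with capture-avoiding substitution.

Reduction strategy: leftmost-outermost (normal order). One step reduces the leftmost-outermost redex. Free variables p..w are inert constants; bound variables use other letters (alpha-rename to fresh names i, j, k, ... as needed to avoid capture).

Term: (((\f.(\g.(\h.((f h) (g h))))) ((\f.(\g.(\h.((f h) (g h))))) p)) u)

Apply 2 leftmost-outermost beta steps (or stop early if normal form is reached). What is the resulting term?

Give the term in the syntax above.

Step 0: (((\f.(\g.(\h.((f h) (g h))))) ((\f.(\g.(\h.((f h) (g h))))) p)) u)
Step 1: ((\g.(\h.((((\f.(\g.(\h.((f h) (g h))))) p) h) (g h)))) u)
Step 2: (\h.((((\f.(\g.(\h.((f h) (g h))))) p) h) (u h)))

Answer: (\h.((((\f.(\g.(\h.((f h) (g h))))) p) h) (u h)))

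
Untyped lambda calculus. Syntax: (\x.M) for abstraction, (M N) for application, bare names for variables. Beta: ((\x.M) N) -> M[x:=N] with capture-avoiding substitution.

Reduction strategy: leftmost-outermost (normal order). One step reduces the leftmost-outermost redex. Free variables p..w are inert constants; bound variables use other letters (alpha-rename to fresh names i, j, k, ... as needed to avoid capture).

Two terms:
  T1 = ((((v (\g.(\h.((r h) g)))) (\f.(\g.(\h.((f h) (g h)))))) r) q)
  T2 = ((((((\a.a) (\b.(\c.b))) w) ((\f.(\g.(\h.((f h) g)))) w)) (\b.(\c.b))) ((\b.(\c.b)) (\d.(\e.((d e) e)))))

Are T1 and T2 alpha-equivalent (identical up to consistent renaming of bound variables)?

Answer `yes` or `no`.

Term 1: ((((v (\g.(\h.((r h) g)))) (\f.(\g.(\h.((f h) (g h)))))) r) q)
Term 2: ((((((\a.a) (\b.(\c.b))) w) ((\f.(\g.(\h.((f h) g)))) w)) (\b.(\c.b))) ((\b.(\c.b)) (\d.(\e.((d e) e)))))
Alpha-equivalence: compare structure up to binder renaming.
Result: False

Answer: no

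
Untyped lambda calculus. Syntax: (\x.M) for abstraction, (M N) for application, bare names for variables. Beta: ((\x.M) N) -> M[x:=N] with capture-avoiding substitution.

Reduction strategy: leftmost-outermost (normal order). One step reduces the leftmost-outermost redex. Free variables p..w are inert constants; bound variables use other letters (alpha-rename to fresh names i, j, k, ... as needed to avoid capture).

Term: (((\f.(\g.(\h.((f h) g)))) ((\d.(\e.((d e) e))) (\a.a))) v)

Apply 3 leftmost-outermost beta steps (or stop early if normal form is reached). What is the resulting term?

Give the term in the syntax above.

Answer: (\h.(((\e.(((\a.a) e) e)) h) v))

Derivation:
Step 0: (((\f.(\g.(\h.((f h) g)))) ((\d.(\e.((d e) e))) (\a.a))) v)
Step 1: ((\g.(\h.((((\d.(\e.((d e) e))) (\a.a)) h) g))) v)
Step 2: (\h.((((\d.(\e.((d e) e))) (\a.a)) h) v))
Step 3: (\h.(((\e.(((\a.a) e) e)) h) v))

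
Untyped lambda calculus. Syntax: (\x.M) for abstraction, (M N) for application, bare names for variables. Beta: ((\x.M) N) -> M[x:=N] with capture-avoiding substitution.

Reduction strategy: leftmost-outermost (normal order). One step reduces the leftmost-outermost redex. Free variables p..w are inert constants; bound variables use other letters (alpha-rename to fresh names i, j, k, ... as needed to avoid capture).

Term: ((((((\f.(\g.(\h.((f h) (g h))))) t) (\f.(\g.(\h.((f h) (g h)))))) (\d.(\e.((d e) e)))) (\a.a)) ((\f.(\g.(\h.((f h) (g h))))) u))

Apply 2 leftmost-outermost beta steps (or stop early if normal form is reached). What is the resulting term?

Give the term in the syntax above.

Step 0: ((((((\f.(\g.(\h.((f h) (g h))))) t) (\f.(\g.(\h.((f h) (g h)))))) (\d.(\e.((d e) e)))) (\a.a)) ((\f.(\g.(\h.((f h) (g h))))) u))
Step 1: (((((\g.(\h.((t h) (g h)))) (\f.(\g.(\h.((f h) (g h)))))) (\d.(\e.((d e) e)))) (\a.a)) ((\f.(\g.(\h.((f h) (g h))))) u))
Step 2: ((((\h.((t h) ((\f.(\g.(\h.((f h) (g h))))) h))) (\d.(\e.((d e) e)))) (\a.a)) ((\f.(\g.(\h.((f h) (g h))))) u))

Answer: ((((\h.((t h) ((\f.(\g.(\h.((f h) (g h))))) h))) (\d.(\e.((d e) e)))) (\a.a)) ((\f.(\g.(\h.((f h) (g h))))) u))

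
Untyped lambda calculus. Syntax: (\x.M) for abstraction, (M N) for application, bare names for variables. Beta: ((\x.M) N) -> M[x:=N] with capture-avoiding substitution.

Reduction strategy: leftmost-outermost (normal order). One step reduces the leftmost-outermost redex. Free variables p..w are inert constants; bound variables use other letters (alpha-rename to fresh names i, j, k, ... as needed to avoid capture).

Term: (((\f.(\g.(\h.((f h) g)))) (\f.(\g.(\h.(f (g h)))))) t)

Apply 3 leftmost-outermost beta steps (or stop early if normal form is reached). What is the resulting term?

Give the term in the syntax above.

Answer: (\h.((\g.(\i.(h (g i)))) t))

Derivation:
Step 0: (((\f.(\g.(\h.((f h) g)))) (\f.(\g.(\h.(f (g h)))))) t)
Step 1: ((\g.(\h.(((\f.(\g.(\h.(f (g h))))) h) g))) t)
Step 2: (\h.(((\f.(\g.(\h.(f (g h))))) h) t))
Step 3: (\h.((\g.(\i.(h (g i)))) t))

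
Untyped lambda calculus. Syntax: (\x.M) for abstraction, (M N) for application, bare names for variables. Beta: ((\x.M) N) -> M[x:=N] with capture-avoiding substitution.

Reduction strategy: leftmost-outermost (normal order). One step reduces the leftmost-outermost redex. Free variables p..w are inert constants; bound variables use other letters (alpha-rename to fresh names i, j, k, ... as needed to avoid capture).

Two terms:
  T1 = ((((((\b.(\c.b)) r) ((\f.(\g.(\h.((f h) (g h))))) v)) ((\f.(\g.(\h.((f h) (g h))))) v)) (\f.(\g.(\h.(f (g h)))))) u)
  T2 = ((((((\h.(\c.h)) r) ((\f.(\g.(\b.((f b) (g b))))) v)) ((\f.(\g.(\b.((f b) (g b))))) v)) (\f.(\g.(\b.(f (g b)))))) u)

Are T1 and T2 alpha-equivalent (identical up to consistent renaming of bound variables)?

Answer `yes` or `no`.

Term 1: ((((((\b.(\c.b)) r) ((\f.(\g.(\h.((f h) (g h))))) v)) ((\f.(\g.(\h.((f h) (g h))))) v)) (\f.(\g.(\h.(f (g h)))))) u)
Term 2: ((((((\h.(\c.h)) r) ((\f.(\g.(\b.((f b) (g b))))) v)) ((\f.(\g.(\b.((f b) (g b))))) v)) (\f.(\g.(\b.(f (g b)))))) u)
Alpha-equivalence: compare structure up to binder renaming.
Result: True

Answer: yes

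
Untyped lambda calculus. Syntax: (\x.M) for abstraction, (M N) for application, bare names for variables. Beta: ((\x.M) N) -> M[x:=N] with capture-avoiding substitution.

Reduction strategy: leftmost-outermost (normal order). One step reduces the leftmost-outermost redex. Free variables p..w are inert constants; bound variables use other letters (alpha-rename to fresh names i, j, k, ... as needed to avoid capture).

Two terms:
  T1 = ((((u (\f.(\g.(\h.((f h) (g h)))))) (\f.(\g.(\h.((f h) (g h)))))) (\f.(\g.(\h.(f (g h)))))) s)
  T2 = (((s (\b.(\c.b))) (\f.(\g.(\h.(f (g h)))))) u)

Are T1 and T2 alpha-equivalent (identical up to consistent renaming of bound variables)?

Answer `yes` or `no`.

Term 1: ((((u (\f.(\g.(\h.((f h) (g h)))))) (\f.(\g.(\h.((f h) (g h)))))) (\f.(\g.(\h.(f (g h)))))) s)
Term 2: (((s (\b.(\c.b))) (\f.(\g.(\h.(f (g h)))))) u)
Alpha-equivalence: compare structure up to binder renaming.
Result: False

Answer: no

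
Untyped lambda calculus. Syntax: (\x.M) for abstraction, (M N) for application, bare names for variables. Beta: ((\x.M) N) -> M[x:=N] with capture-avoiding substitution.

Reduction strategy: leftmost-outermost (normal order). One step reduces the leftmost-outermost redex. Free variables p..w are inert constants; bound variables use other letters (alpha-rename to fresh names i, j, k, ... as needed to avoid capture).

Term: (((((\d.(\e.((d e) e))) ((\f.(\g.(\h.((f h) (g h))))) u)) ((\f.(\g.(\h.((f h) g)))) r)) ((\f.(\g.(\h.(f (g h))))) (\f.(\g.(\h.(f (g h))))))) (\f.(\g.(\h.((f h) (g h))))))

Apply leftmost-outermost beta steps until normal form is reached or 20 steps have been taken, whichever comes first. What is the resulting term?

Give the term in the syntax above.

Answer: ((((u (\g.(\h.((r h) g)))) (\h.((r h) (\g.(\h.((r h) g)))))) (\g.(\h.(\i.(\j.((g h) (i j))))))) (\f.(\g.(\h.((f h) (g h))))))

Derivation:
Step 0: (((((\d.(\e.((d e) e))) ((\f.(\g.(\h.((f h) (g h))))) u)) ((\f.(\g.(\h.((f h) g)))) r)) ((\f.(\g.(\h.(f (g h))))) (\f.(\g.(\h.(f (g h))))))) (\f.(\g.(\h.((f h) (g h))))))
Step 1: ((((\e.((((\f.(\g.(\h.((f h) (g h))))) u) e) e)) ((\f.(\g.(\h.((f h) g)))) r)) ((\f.(\g.(\h.(f (g h))))) (\f.(\g.(\h.(f (g h))))))) (\f.(\g.(\h.((f h) (g h))))))
Step 2: ((((((\f.(\g.(\h.((f h) (g h))))) u) ((\f.(\g.(\h.((f h) g)))) r)) ((\f.(\g.(\h.((f h) g)))) r)) ((\f.(\g.(\h.(f (g h))))) (\f.(\g.(\h.(f (g h))))))) (\f.(\g.(\h.((f h) (g h))))))
Step 3: (((((\g.(\h.((u h) (g h)))) ((\f.(\g.(\h.((f h) g)))) r)) ((\f.(\g.(\h.((f h) g)))) r)) ((\f.(\g.(\h.(f (g h))))) (\f.(\g.(\h.(f (g h))))))) (\f.(\g.(\h.((f h) (g h))))))
Step 4: ((((\h.((u h) (((\f.(\g.(\h.((f h) g)))) r) h))) ((\f.(\g.(\h.((f h) g)))) r)) ((\f.(\g.(\h.(f (g h))))) (\f.(\g.(\h.(f (g h))))))) (\f.(\g.(\h.((f h) (g h))))))
Step 5: ((((u ((\f.(\g.(\h.((f h) g)))) r)) (((\f.(\g.(\h.((f h) g)))) r) ((\f.(\g.(\h.((f h) g)))) r))) ((\f.(\g.(\h.(f (g h))))) (\f.(\g.(\h.(f (g h))))))) (\f.(\g.(\h.((f h) (g h))))))
Step 6: ((((u (\g.(\h.((r h) g)))) (((\f.(\g.(\h.((f h) g)))) r) ((\f.(\g.(\h.((f h) g)))) r))) ((\f.(\g.(\h.(f (g h))))) (\f.(\g.(\h.(f (g h))))))) (\f.(\g.(\h.((f h) (g h))))))
Step 7: ((((u (\g.(\h.((r h) g)))) ((\g.(\h.((r h) g))) ((\f.(\g.(\h.((f h) g)))) r))) ((\f.(\g.(\h.(f (g h))))) (\f.(\g.(\h.(f (g h))))))) (\f.(\g.(\h.((f h) (g h))))))
Step 8: ((((u (\g.(\h.((r h) g)))) (\h.((r h) ((\f.(\g.(\h.((f h) g)))) r)))) ((\f.(\g.(\h.(f (g h))))) (\f.(\g.(\h.(f (g h))))))) (\f.(\g.(\h.((f h) (g h))))))
Step 9: ((((u (\g.(\h.((r h) g)))) (\h.((r h) (\g.(\h.((r h) g)))))) ((\f.(\g.(\h.(f (g h))))) (\f.(\g.(\h.(f (g h))))))) (\f.(\g.(\h.((f h) (g h))))))
Step 10: ((((u (\g.(\h.((r h) g)))) (\h.((r h) (\g.(\h.((r h) g)))))) (\g.(\h.((\f.(\g.(\h.(f (g h))))) (g h))))) (\f.(\g.(\h.((f h) (g h))))))
Step 11: ((((u (\g.(\h.((r h) g)))) (\h.((r h) (\g.(\h.((r h) g)))))) (\g.(\h.(\i.(\j.((g h) (i j))))))) (\f.(\g.(\h.((f h) (g h))))))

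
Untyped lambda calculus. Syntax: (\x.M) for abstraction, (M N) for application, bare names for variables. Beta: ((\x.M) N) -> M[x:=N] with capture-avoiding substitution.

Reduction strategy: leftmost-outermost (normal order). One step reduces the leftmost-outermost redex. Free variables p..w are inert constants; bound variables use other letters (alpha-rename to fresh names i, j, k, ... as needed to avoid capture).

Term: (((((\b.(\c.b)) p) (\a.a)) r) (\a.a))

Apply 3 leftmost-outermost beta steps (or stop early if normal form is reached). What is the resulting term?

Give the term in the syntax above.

Step 0: (((((\b.(\c.b)) p) (\a.a)) r) (\a.a))
Step 1: ((((\c.p) (\a.a)) r) (\a.a))
Step 2: ((p r) (\a.a))
Step 3: (normal form reached)

Answer: ((p r) (\a.a))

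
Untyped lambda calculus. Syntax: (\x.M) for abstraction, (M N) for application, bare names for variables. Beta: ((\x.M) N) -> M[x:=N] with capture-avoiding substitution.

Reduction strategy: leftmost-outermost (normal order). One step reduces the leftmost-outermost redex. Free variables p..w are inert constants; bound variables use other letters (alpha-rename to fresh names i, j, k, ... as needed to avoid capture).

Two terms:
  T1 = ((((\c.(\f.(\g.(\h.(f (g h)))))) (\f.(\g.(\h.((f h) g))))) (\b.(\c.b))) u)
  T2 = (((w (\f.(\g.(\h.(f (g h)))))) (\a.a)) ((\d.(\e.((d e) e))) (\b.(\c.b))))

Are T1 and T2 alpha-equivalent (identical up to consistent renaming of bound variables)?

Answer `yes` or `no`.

Term 1: ((((\c.(\f.(\g.(\h.(f (g h)))))) (\f.(\g.(\h.((f h) g))))) (\b.(\c.b))) u)
Term 2: (((w (\f.(\g.(\h.(f (g h)))))) (\a.a)) ((\d.(\e.((d e) e))) (\b.(\c.b))))
Alpha-equivalence: compare structure up to binder renaming.
Result: False

Answer: no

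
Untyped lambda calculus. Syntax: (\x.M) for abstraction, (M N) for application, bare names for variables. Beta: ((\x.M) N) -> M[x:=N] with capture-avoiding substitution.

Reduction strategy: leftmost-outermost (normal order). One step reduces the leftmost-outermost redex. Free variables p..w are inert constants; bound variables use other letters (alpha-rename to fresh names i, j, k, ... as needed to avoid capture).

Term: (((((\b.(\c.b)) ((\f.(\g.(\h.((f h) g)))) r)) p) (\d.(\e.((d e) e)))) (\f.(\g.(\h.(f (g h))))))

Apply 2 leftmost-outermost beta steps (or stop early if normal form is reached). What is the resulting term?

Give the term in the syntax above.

Step 0: (((((\b.(\c.b)) ((\f.(\g.(\h.((f h) g)))) r)) p) (\d.(\e.((d e) e)))) (\f.(\g.(\h.(f (g h))))))
Step 1: ((((\c.((\f.(\g.(\h.((f h) g)))) r)) p) (\d.(\e.((d e) e)))) (\f.(\g.(\h.(f (g h))))))
Step 2: ((((\f.(\g.(\h.((f h) g)))) r) (\d.(\e.((d e) e)))) (\f.(\g.(\h.(f (g h))))))

Answer: ((((\f.(\g.(\h.((f h) g)))) r) (\d.(\e.((d e) e)))) (\f.(\g.(\h.(f (g h))))))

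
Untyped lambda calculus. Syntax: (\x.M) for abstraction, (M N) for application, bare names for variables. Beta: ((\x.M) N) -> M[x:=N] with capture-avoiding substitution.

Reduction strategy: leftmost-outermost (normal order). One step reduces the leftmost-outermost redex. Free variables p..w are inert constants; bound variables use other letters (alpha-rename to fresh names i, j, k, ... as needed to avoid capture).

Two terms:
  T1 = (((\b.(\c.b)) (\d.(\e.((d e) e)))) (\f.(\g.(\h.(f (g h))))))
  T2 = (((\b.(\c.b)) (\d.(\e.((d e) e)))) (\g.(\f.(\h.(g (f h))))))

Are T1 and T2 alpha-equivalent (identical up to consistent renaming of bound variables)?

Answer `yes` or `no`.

Answer: yes

Derivation:
Term 1: (((\b.(\c.b)) (\d.(\e.((d e) e)))) (\f.(\g.(\h.(f (g h))))))
Term 2: (((\b.(\c.b)) (\d.(\e.((d e) e)))) (\g.(\f.(\h.(g (f h))))))
Alpha-equivalence: compare structure up to binder renaming.
Result: True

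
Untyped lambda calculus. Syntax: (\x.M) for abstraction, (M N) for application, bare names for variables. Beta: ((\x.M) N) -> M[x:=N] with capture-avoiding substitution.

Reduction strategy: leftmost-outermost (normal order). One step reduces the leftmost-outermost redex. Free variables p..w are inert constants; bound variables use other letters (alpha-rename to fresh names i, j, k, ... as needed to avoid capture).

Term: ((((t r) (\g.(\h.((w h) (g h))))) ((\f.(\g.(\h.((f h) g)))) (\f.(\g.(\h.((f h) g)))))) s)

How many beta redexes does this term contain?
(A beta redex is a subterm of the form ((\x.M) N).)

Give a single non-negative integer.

Answer: 1

Derivation:
Term: ((((t r) (\g.(\h.((w h) (g h))))) ((\f.(\g.(\h.((f h) g)))) (\f.(\g.(\h.((f h) g)))))) s)
  Redex: ((\f.(\g.(\h.((f h) g)))) (\f.(\g.(\h.((f h) g)))))
Total redexes: 1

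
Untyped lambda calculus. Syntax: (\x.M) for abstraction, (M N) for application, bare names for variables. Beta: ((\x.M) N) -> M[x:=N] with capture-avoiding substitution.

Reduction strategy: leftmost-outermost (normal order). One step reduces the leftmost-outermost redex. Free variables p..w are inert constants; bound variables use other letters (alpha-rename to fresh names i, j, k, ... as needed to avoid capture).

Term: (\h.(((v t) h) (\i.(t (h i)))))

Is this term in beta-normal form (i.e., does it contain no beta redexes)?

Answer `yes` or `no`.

Term: (\h.(((v t) h) (\i.(t (h i)))))
No beta redexes found.

Answer: yes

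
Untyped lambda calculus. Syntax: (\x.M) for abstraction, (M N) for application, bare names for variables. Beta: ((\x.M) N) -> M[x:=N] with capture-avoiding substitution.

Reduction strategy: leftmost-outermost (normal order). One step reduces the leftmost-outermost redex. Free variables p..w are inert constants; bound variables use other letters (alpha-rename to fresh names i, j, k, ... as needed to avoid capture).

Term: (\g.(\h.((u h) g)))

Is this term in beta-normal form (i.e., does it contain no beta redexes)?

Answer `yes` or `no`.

Answer: yes

Derivation:
Term: (\g.(\h.((u h) g)))
No beta redexes found.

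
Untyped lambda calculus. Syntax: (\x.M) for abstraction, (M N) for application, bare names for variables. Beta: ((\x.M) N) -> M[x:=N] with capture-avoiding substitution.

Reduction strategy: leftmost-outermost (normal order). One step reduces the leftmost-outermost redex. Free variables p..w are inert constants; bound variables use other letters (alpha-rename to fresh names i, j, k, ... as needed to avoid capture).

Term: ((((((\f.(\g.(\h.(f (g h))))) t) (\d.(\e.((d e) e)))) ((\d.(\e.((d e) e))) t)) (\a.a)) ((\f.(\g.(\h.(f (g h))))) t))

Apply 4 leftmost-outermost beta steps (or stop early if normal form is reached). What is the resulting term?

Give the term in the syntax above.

Answer: (((t (\e.((((\d.(\e.((d e) e))) t) e) e))) (\a.a)) ((\f.(\g.(\h.(f (g h))))) t))

Derivation:
Step 0: ((((((\f.(\g.(\h.(f (g h))))) t) (\d.(\e.((d e) e)))) ((\d.(\e.((d e) e))) t)) (\a.a)) ((\f.(\g.(\h.(f (g h))))) t))
Step 1: (((((\g.(\h.(t (g h)))) (\d.(\e.((d e) e)))) ((\d.(\e.((d e) e))) t)) (\a.a)) ((\f.(\g.(\h.(f (g h))))) t))
Step 2: ((((\h.(t ((\d.(\e.((d e) e))) h))) ((\d.(\e.((d e) e))) t)) (\a.a)) ((\f.(\g.(\h.(f (g h))))) t))
Step 3: (((t ((\d.(\e.((d e) e))) ((\d.(\e.((d e) e))) t))) (\a.a)) ((\f.(\g.(\h.(f (g h))))) t))
Step 4: (((t (\e.((((\d.(\e.((d e) e))) t) e) e))) (\a.a)) ((\f.(\g.(\h.(f (g h))))) t))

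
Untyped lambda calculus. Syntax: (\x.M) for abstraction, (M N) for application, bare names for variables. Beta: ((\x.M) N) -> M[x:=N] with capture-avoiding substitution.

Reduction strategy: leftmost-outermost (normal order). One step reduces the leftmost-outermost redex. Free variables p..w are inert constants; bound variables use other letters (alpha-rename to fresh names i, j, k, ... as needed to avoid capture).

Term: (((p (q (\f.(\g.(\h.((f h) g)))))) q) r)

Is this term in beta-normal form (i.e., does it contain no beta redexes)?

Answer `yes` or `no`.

Term: (((p (q (\f.(\g.(\h.((f h) g)))))) q) r)
No beta redexes found.

Answer: yes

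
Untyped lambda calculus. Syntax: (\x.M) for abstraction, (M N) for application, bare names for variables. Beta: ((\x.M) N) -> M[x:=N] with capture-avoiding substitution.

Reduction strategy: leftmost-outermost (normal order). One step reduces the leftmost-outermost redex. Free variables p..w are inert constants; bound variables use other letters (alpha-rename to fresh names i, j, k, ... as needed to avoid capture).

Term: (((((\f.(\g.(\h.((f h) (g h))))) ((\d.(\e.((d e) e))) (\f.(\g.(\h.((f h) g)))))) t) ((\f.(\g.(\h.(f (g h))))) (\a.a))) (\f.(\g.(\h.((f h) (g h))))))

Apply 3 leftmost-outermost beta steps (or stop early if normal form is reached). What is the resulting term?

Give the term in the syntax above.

Step 0: (((((\f.(\g.(\h.((f h) (g h))))) ((\d.(\e.((d e) e))) (\f.(\g.(\h.((f h) g)))))) t) ((\f.(\g.(\h.(f (g h))))) (\a.a))) (\f.(\g.(\h.((f h) (g h))))))
Step 1: ((((\g.(\h.((((\d.(\e.((d e) e))) (\f.(\g.(\h.((f h) g))))) h) (g h)))) t) ((\f.(\g.(\h.(f (g h))))) (\a.a))) (\f.(\g.(\h.((f h) (g h))))))
Step 2: (((\h.((((\d.(\e.((d e) e))) (\f.(\g.(\h.((f h) g))))) h) (t h))) ((\f.(\g.(\h.(f (g h))))) (\a.a))) (\f.(\g.(\h.((f h) (g h))))))
Step 3: (((((\d.(\e.((d e) e))) (\f.(\g.(\h.((f h) g))))) ((\f.(\g.(\h.(f (g h))))) (\a.a))) (t ((\f.(\g.(\h.(f (g h))))) (\a.a)))) (\f.(\g.(\h.((f h) (g h))))))

Answer: (((((\d.(\e.((d e) e))) (\f.(\g.(\h.((f h) g))))) ((\f.(\g.(\h.(f (g h))))) (\a.a))) (t ((\f.(\g.(\h.(f (g h))))) (\a.a)))) (\f.(\g.(\h.((f h) (g h))))))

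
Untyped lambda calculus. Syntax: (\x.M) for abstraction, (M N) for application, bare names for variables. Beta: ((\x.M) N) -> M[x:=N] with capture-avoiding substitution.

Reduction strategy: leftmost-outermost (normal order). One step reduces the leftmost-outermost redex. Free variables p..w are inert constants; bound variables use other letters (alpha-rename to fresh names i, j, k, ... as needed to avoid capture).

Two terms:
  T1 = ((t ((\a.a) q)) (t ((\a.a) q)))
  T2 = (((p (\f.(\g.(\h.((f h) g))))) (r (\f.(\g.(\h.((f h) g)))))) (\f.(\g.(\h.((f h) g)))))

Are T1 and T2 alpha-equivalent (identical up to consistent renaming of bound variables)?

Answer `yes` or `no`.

Term 1: ((t ((\a.a) q)) (t ((\a.a) q)))
Term 2: (((p (\f.(\g.(\h.((f h) g))))) (r (\f.(\g.(\h.((f h) g)))))) (\f.(\g.(\h.((f h) g)))))
Alpha-equivalence: compare structure up to binder renaming.
Result: False

Answer: no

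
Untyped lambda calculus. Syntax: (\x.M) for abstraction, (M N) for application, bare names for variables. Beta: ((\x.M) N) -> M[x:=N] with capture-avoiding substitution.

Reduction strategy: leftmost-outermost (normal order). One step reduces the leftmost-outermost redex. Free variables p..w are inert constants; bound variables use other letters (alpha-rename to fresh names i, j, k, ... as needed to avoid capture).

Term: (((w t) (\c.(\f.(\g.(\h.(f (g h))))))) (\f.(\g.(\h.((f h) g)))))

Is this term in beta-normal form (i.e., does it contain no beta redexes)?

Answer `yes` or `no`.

Answer: yes

Derivation:
Term: (((w t) (\c.(\f.(\g.(\h.(f (g h))))))) (\f.(\g.(\h.((f h) g)))))
No beta redexes found.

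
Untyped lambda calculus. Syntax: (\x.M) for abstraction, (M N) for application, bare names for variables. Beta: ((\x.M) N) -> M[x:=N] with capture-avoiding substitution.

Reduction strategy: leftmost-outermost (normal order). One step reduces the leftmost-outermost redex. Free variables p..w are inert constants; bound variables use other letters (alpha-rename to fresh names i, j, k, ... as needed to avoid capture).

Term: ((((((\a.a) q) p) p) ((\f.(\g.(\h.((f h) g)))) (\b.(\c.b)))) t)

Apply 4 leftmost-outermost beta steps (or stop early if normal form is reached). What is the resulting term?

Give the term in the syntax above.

Answer: ((((q p) p) (\g.(\h.h))) t)

Derivation:
Step 0: ((((((\a.a) q) p) p) ((\f.(\g.(\h.((f h) g)))) (\b.(\c.b)))) t)
Step 1: ((((q p) p) ((\f.(\g.(\h.((f h) g)))) (\b.(\c.b)))) t)
Step 2: ((((q p) p) (\g.(\h.(((\b.(\c.b)) h) g)))) t)
Step 3: ((((q p) p) (\g.(\h.((\c.h) g)))) t)
Step 4: ((((q p) p) (\g.(\h.h))) t)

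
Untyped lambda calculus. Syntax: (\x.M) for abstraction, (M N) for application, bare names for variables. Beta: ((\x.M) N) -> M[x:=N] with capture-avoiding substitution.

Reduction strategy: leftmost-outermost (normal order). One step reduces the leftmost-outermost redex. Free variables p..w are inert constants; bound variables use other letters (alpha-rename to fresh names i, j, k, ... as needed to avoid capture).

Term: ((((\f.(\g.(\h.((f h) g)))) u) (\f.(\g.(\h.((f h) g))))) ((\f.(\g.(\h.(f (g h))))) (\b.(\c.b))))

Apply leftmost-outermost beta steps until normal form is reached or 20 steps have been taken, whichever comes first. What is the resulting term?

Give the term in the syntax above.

Step 0: ((((\f.(\g.(\h.((f h) g)))) u) (\f.(\g.(\h.((f h) g))))) ((\f.(\g.(\h.(f (g h))))) (\b.(\c.b))))
Step 1: (((\g.(\h.((u h) g))) (\f.(\g.(\h.((f h) g))))) ((\f.(\g.(\h.(f (g h))))) (\b.(\c.b))))
Step 2: ((\h.((u h) (\f.(\g.(\h.((f h) g)))))) ((\f.(\g.(\h.(f (g h))))) (\b.(\c.b))))
Step 3: ((u ((\f.(\g.(\h.(f (g h))))) (\b.(\c.b)))) (\f.(\g.(\h.((f h) g)))))
Step 4: ((u (\g.(\h.((\b.(\c.b)) (g h))))) (\f.(\g.(\h.((f h) g)))))
Step 5: ((u (\g.(\h.(\c.(g h))))) (\f.(\g.(\h.((f h) g)))))

Answer: ((u (\g.(\h.(\c.(g h))))) (\f.(\g.(\h.((f h) g)))))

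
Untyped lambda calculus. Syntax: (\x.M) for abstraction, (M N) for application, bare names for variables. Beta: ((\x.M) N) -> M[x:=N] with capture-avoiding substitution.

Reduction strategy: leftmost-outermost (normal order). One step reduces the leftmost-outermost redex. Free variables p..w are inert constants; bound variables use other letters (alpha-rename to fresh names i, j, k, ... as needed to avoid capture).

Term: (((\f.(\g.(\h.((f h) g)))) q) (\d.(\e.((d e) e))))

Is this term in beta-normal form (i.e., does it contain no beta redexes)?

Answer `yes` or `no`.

Answer: no

Derivation:
Term: (((\f.(\g.(\h.((f h) g)))) q) (\d.(\e.((d e) e))))
Found 1 beta redex(es).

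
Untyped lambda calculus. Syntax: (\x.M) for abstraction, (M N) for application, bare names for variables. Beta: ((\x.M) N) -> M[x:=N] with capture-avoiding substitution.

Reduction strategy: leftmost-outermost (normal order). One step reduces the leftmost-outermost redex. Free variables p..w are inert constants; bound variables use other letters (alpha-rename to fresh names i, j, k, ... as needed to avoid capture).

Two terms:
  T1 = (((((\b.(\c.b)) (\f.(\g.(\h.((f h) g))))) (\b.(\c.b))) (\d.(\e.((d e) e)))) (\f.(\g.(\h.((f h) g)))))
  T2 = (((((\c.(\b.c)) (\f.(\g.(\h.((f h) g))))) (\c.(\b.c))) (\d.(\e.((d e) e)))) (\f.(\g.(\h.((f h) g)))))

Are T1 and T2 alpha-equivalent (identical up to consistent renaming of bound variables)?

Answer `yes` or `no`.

Answer: yes

Derivation:
Term 1: (((((\b.(\c.b)) (\f.(\g.(\h.((f h) g))))) (\b.(\c.b))) (\d.(\e.((d e) e)))) (\f.(\g.(\h.((f h) g)))))
Term 2: (((((\c.(\b.c)) (\f.(\g.(\h.((f h) g))))) (\c.(\b.c))) (\d.(\e.((d e) e)))) (\f.(\g.(\h.((f h) g)))))
Alpha-equivalence: compare structure up to binder renaming.
Result: True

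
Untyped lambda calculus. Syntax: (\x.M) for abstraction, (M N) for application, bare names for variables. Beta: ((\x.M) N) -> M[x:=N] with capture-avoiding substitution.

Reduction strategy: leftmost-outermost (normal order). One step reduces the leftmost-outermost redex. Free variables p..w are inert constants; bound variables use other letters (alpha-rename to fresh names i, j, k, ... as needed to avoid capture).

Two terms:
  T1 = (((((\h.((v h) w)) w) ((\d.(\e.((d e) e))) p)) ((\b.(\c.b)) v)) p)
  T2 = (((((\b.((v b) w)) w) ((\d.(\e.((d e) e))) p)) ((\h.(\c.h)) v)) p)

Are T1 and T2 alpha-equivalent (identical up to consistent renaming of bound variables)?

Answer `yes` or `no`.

Answer: yes

Derivation:
Term 1: (((((\h.((v h) w)) w) ((\d.(\e.((d e) e))) p)) ((\b.(\c.b)) v)) p)
Term 2: (((((\b.((v b) w)) w) ((\d.(\e.((d e) e))) p)) ((\h.(\c.h)) v)) p)
Alpha-equivalence: compare structure up to binder renaming.
Result: True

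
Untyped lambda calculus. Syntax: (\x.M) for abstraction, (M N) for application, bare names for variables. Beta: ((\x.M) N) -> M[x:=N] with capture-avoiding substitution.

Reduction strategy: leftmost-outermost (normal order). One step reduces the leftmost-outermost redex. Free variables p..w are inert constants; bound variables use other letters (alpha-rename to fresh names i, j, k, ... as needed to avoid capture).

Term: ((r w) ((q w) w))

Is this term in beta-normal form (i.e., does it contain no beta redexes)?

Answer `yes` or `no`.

Term: ((r w) ((q w) w))
No beta redexes found.

Answer: yes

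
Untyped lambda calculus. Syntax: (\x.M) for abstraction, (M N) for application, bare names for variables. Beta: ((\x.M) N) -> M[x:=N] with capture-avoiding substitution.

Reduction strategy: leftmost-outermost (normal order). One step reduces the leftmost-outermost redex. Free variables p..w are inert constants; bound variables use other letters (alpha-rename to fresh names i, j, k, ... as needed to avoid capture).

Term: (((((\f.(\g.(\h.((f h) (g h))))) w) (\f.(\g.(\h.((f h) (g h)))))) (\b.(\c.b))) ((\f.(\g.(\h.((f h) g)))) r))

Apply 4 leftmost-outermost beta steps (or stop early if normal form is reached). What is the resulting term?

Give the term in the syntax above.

Step 0: (((((\f.(\g.(\h.((f h) (g h))))) w) (\f.(\g.(\h.((f h) (g h)))))) (\b.(\c.b))) ((\f.(\g.(\h.((f h) g)))) r))
Step 1: ((((\g.(\h.((w h) (g h)))) (\f.(\g.(\h.((f h) (g h)))))) (\b.(\c.b))) ((\f.(\g.(\h.((f h) g)))) r))
Step 2: (((\h.((w h) ((\f.(\g.(\h.((f h) (g h))))) h))) (\b.(\c.b))) ((\f.(\g.(\h.((f h) g)))) r))
Step 3: (((w (\b.(\c.b))) ((\f.(\g.(\h.((f h) (g h))))) (\b.(\c.b)))) ((\f.(\g.(\h.((f h) g)))) r))
Step 4: (((w (\b.(\c.b))) (\g.(\h.(((\b.(\c.b)) h) (g h))))) ((\f.(\g.(\h.((f h) g)))) r))

Answer: (((w (\b.(\c.b))) (\g.(\h.(((\b.(\c.b)) h) (g h))))) ((\f.(\g.(\h.((f h) g)))) r))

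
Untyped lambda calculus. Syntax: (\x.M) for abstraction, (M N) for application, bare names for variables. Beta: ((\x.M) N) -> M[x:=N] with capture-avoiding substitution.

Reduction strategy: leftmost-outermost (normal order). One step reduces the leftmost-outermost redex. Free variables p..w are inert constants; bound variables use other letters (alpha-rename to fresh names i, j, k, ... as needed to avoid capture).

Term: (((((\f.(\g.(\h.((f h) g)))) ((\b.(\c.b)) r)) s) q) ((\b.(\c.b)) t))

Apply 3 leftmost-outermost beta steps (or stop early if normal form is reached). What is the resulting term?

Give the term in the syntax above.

Step 0: (((((\f.(\g.(\h.((f h) g)))) ((\b.(\c.b)) r)) s) q) ((\b.(\c.b)) t))
Step 1: ((((\g.(\h.((((\b.(\c.b)) r) h) g))) s) q) ((\b.(\c.b)) t))
Step 2: (((\h.((((\b.(\c.b)) r) h) s)) q) ((\b.(\c.b)) t))
Step 3: (((((\b.(\c.b)) r) q) s) ((\b.(\c.b)) t))

Answer: (((((\b.(\c.b)) r) q) s) ((\b.(\c.b)) t))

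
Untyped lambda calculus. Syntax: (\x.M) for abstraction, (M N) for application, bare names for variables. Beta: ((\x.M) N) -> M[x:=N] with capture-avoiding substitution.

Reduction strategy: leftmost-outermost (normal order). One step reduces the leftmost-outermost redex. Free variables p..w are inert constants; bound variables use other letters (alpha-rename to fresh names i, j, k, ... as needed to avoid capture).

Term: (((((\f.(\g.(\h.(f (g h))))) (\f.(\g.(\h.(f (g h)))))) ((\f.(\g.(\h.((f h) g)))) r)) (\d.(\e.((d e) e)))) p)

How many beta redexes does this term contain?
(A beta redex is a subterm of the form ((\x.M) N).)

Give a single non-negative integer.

Answer: 2

Derivation:
Term: (((((\f.(\g.(\h.(f (g h))))) (\f.(\g.(\h.(f (g h)))))) ((\f.(\g.(\h.((f h) g)))) r)) (\d.(\e.((d e) e)))) p)
  Redex: ((\f.(\g.(\h.(f (g h))))) (\f.(\g.(\h.(f (g h))))))
  Redex: ((\f.(\g.(\h.((f h) g)))) r)
Total redexes: 2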